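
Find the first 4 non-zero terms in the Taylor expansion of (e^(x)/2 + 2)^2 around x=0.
2·x^3/3 + 3·x^2/2 + 5·x/2 + 25/4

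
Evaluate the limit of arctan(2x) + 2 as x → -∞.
Evaluate the dominant behaviour as x → -∞; each term tends to a finite value or vanishes.
Limit = 2 - π/2.

Final answer: 2 - π/2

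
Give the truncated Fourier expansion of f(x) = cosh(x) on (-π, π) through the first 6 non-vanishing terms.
-cos(x)·sinh(π)/π + 2·cos(2·x)·sinh(π)/(5·π) - cos(3·x)·sinh(π)/(5·π) + 2·cos(4·x)·sinh(π)/(17·π) - cos(5·x)·sinh(π)/(13·π) + sinh(π)/π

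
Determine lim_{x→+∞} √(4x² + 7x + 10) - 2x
As x → +∞: multiply by the conjugate to get (7x+10)/(√(4x²+7x+10)+2x); the denominator ~ 4x, so the limit is 7/4.
Limit = 7/4.

Final answer: 7/4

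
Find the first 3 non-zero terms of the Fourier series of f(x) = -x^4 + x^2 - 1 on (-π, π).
(-52 + 8·π^2)·cos(x) + (4 - 2·π^2)·cos(2·x) - π^4/5 - 1 + π^2/3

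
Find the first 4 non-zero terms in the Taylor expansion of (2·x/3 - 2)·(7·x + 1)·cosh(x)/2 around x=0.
-10·x^3/3 + 11·x^2/6 - 20·x/3 - 1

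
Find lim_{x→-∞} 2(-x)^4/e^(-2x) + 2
The quotient is an ∞/∞ indeterminate form as x → -∞.
Compare growth rates of the dominant terms (exponentials ≫ polynomials ≫ logarithms), or apply L'Hôpital's rule; the quotient → 0.
Adding the constant: 0 + 2 = 2. Limit = 2.

Final answer: 2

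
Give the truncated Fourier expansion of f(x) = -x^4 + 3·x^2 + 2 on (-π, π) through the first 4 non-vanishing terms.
(-60 + 8·π^2)·cos(x) + (6 - 2·π^2)·cos(2·x) + (-52/27 + 8·π^2/9)·cos(3·x) - π^4/5 + 2 + π^2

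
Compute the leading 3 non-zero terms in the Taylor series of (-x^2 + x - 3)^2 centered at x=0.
7·x^2 - 6·x + 9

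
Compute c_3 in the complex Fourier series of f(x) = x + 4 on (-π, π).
Compute the real Fourier coefficients first: a_3 = 0, b_3 = 2/3.
Then c_3 = (a_3 − i·b_3)/2 = -i/3.

Final answer: -i/3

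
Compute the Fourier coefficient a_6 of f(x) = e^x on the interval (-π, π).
a_6 = (1/π) ∫_{-π}^{π} f(x)·cos(6x) dx.
Evaluate the integral (use parity and integration by parts as needed): a_6 = (-1 + e^(2·π))·e^(-π)/(37·π).

Final answer: (-1 + e^(2·π))·e^(-π)/(37·π)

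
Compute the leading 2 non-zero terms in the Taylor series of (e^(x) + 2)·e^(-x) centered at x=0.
3 - 2·x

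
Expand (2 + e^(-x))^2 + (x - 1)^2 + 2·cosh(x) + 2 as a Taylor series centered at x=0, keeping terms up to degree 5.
-3·x^5/10 + 11·x^4/12 - 2·x^3 + 6·x^2 - 8·x + 14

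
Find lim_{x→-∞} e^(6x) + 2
Evaluate the dominant behaviour as x → -∞; each term tends to a finite value or vanishes.
Limit = 2.

Final answer: 2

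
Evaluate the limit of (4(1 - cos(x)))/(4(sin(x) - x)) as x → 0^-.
Both numerator and denominator → 0 as x → 0^-; this is a 0/0 indeterminate form.
Expand each to leading order near x = 0: numerator ~ 2·x^2, denominator ~ -2·x^3/3.
The limit of the ratio is ∞.

Final answer: ∞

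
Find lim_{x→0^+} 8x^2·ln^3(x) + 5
The product is a 0·∞ indeterminate form at x → 0⁺.
Rewrite the product as 8·ln^3(x) / x^(-2) and apply L'Hôpital, or use the standard hierarchy x^(-2) ≫ |ln x|^3 as x → 0⁺.
The indeterminate product → 0, so the limit = 5.

Final answer: 5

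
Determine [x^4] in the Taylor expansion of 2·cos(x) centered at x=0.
Expand to order 4: 2·cos(x) = x^4/12 - x^2 + 2 + O(x^5).
The coefficient of x^4 is 1/12.

Final answer: 1/12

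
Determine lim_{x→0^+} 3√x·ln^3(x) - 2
The product is a 0·∞ indeterminate form at x → 0⁺.
Rewrite the product as 3·ln^3(x) / x^(-1/2) and apply L'Hôpital, or use the standard hierarchy x^(-1/2) ≫ |ln x|^3 as x → 0⁺.
The indeterminate product → 0, so the limit = -2.

Final answer: -2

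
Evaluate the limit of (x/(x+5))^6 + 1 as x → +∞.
As x → +∞: x/(x+5) = 1/(1 + 5/x) → 1, and the 6th power of a limit-1 base also → 1; with the additive constant, 1 + 1 = 2.
Limit = 2.

Final answer: 2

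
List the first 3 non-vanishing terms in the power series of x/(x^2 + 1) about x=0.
x^5 - x^3 + x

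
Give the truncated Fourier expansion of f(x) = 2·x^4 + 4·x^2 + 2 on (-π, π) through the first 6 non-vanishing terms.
(80 - 16·π^2)·cos(x) + (-2 + 4·π^2)·cos(2·x) + (-16·π^2/9 - 16/27)·cos(3·x) + (5/8 + π^2)·cos(4·x) + (-16·π^2/25 - 304/625)·cos(5·x) + 2 + 4·π^2/3 + 2·π^4/5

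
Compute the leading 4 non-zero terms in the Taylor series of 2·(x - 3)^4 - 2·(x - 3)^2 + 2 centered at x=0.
-24·x^3 + 106·x^2 - 204·x + 146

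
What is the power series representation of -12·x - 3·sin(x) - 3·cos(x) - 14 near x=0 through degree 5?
-x^5/40 - x^4/8 + x^3/2 + 3·x^2/2 - 15·x - 17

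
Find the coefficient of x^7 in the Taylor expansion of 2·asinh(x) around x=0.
Expand to order 7: 2·asinh(x) = -5·x^7/56 + 3·x^5/20 - x^3/3 + 2·x + O(x^8).
The coefficient of x^7 is -5/56.

Final answer: -5/56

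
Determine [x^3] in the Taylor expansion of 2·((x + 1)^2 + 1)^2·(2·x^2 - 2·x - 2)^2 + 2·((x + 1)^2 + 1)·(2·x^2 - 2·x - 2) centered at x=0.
Expand to order 3: 2·((x + 1)^2 + 1)^2·(2·x^2 - 2·x - 2)^2 + 2·((x + 1)^2 + 1)·(2·x^2 - 2·x - 2) = 36·x^3 + 156·x^2 + 112·x + 24 + O(x^4).
The coefficient of x^3 is 36.

Final answer: 36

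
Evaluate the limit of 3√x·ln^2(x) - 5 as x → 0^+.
The product is a 0·∞ indeterminate form at x → 0⁺.
Rewrite the product as 3·ln^2(x) / x^(-1/2) and apply L'Hôpital, or use the standard hierarchy x^(-1/2) ≫ |ln x|^2 as x → 0⁺.
The indeterminate product → 0, so the limit = -5.

Final answer: -5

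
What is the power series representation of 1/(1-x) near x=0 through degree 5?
x^5 + x^4 + x^3 + x^2 + x + 1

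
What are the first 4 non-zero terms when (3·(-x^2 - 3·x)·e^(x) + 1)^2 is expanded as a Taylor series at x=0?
201·x^3 + 57·x^2 - 18·x + 1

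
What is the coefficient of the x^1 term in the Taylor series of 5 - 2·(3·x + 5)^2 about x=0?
Expand to order 1: 5 - 2·(3·x + 5)^2 = -60·x - 45 + O(x^2).
The coefficient of x^1 is -60.

Final answer: -60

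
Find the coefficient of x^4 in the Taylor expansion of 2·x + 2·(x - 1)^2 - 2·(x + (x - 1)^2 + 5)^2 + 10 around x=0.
Expand to order 4: 2·x + 2·(x - 1)^2 - 2·(x + (x - 1)^2 + 5)^2 + 10 = -2·x^4 + 4·x^3 - 24·x^2 + 22·x - 60 + O(x^5).
The coefficient of x^4 is -2.

Final answer: -2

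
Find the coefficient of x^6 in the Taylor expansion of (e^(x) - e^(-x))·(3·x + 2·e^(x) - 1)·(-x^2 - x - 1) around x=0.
Expand to order 6: (e^(x) - e^(-x))·(3·x + 2·e^(x) - 1)·(-x^2 - x - 1) = -277·x^6/90 - 311·x^5/60 - 44·x^4/3 - 43·x^3/3 - 12·x^2 - 2·x + O(x^7).
The coefficient of x^6 is -277/90.

Final answer: -277/90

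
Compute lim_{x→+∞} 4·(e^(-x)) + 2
Evaluate the dominant behaviour as x → +∞; each term tends to a finite value or vanishes.
Limit = 2.

Final answer: 2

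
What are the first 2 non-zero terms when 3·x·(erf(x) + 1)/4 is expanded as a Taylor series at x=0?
3·x^2/(2·√(π)) + 3·x/4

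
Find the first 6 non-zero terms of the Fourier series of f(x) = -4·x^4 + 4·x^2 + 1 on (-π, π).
(-208 + 32·π^2)·cos(x) + (16 - 8·π^2)·cos(2·x) + (-112/27 + 32·π^2/9)·cos(3·x) + (7/4 - 2·π^2)·cos(4·x) + (-592/625 + 32·π^2/25)·cos(5·x) - 4·π^4/5 + 1 + 4·π^2/3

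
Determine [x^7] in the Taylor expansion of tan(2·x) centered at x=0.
Expand to order 7: tan(2·x) = 2176·x^7/315 + 64·x^5/15 + 8·x^3/3 + 2·x + O(x^8).
The coefficient of x^7 is 2176/315.

Final answer: 2176/315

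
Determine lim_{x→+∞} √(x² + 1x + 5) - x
This is an ∞ − ∞ indeterminate form.
Multiply and divide by the conjugate √(x²+1x + 5) + x; the x² terms cancel, leaving (1x + 5)/(√(x²+1x + 5)+x) → 1/2.
Limit = 1/2.

Final answer: 1/2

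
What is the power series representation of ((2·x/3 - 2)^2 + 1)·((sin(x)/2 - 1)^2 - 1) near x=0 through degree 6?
11·x^6/270 + 55·x^5/216 - 3·x^4/4 - 5·x^3/18 + 47·x^2/12 - 5·x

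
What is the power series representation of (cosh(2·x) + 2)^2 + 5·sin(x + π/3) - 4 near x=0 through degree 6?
x^6·(16/5 - √(3)/288) + x^5/48 + x^4·(5·√(3)/48 + 8) - 5·x^3/12 + x^2·(12 - 5·√(3)/4) + 5·x/2 + 5·√(3)/2 + 5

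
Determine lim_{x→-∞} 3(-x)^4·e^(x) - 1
The product is a 0·∞ indeterminate form at x → -∞.
Rewrite the product as 3(-x)^4 / e^(-x) (an ∞/∞ form) and apply L'Hôpital, or use the standard hierarchy e^(|x|) ≫ |(-x)^4| as x → -∞.
The indeterminate product → 0, so the limit = -1.

Final answer: -1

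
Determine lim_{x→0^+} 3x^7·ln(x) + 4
The product is a 0·∞ indeterminate form at x → 0⁺.
Rewrite the product as 3·ln(x) / x^(-7) and apply L'Hôpital, or use the standard hierarchy x^(-7) ≫ |ln x| as x → 0⁺.
The indeterminate product → 0, so the limit = 4.

Final answer: 4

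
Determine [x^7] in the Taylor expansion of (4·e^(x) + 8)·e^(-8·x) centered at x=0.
Expand to order 7: (4·e^(x) + 8)·e^(-8·x) = -5017847·x^7/1260 + 213979·x^6/60 - 82343·x^5/30 + 3531·x^4/2 - 2734·x^3/3 + 354·x^2 - 92·x + 12 + O(x^8).
The coefficient of x^7 is -5017847/1260.

Final answer: -5017847/1260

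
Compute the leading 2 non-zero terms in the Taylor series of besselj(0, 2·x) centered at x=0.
1 - x^2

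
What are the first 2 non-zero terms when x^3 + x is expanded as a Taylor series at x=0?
x^3 + x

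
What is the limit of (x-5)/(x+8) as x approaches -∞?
Evaluate the dominant behaviour as x → -∞; each term tends to a finite value or vanishes.
Limit = 1.

Final answer: 1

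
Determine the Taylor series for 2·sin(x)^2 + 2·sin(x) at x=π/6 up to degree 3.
3/2 + 2·√(3)·(x - π/6) + (x - π/6)^2/2 - 5·√(3)·(x - π/6)^3/6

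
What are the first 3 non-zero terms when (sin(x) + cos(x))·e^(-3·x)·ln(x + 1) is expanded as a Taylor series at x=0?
7·x^3/3 - 5·x^2/2 + x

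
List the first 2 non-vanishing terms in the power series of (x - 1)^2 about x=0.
1 - 2·x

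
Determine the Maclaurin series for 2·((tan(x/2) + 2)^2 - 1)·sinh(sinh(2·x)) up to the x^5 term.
207·x^5/10 + 34·x^4/3 + 17·x^3 + 8·x^2 + 12·x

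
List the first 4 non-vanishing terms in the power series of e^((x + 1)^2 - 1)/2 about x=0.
5·x^3/3 + 3·x^2/2 + x + 1/2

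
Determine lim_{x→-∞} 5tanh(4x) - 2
Evaluate the dominant behaviour as x → -∞; each term tends to a finite value or vanishes.
Limit = -7.

Final answer: -7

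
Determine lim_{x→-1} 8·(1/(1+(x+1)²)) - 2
Direct substitution at x = -1 gives 6.

Final answer: 6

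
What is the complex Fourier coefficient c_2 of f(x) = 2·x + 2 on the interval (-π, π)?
Compute the real Fourier coefficients first: a_2 = 0, b_2 = -2.
Then c_2 = (a_2 − i·b_2)/2 = i.

Final answer: i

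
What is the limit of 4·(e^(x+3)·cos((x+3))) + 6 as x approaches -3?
Direct substitution at x = -3 gives 10.

Final answer: 10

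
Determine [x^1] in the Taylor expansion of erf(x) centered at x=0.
Expand to order 1: erf(x) = 2·x/√(π) + O(x^2).
The coefficient of x^1 is 2/√(π).

Final answer: 2/√(π)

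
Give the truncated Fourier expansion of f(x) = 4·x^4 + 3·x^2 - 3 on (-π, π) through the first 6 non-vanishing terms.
(180 - 32·π^2)·cos(x) + (-9 + 8·π^2)·cos(2·x) + (28/27 - 32·π^2/9)·cos(3·x) + 2·π^2·cos(4·x) + (-32·π^2/25 - 108/625)·cos(5·x) - 3 + π^2 + 4·π^4/5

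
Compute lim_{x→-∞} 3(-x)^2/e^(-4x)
This is an ∞/∞ indeterminate form as x → -∞.
Compare growth rates of the dominant terms (exponentials ≫ polynomials ≫ logarithms), or apply L'Hôpital's rule; the quotient → 0.
Limit = 0.

Final answer: 0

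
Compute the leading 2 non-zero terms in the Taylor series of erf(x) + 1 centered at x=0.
2·x/√(π) + 1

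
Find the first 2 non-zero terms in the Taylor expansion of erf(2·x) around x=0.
-16·x^3/(3·√(π)) + 4·x/√(π)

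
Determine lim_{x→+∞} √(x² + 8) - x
This is an ∞ − ∞ indeterminate form.
Multiply and divide by the conjugate √(x²+8) + x; the x² terms cancel, leaving 8/(√(x²+8)+x) → 0.
Limit = 0.

Final answer: 0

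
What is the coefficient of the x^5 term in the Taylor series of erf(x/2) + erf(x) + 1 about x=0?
Expand to order 5: erf(x/2) + erf(x) + 1 = 33·x^5/(160·√(π)) - 3·x^3/(4·√(π)) + 3·x/√(π) + 1 + O(x^6).
The coefficient of x^5 is 33/(160·√(π)).

Final answer: 33/(160·√(π))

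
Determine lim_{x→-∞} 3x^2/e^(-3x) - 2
The quotient is an ∞/∞ indeterminate form as x → -∞.
Compare growth rates of the dominant terms (exponentials ≫ polynomials ≫ logarithms), or apply L'Hôpital's rule; the quotient → 0.
Adding the constant: 0 - 2 = -2. Limit = -2.

Final answer: -2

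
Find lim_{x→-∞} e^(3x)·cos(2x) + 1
Evaluate the dominant behaviour as x → -∞; each term tends to a finite value or vanishes.
Limit = 1.

Final answer: 1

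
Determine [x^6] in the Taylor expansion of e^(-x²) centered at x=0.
Expand to order 6: e^(-x²) = -x^6/6 + x^4/2 - x^2 + 1 + O(x^7).
The coefficient of x^6 is -1/6.

Final answer: -1/6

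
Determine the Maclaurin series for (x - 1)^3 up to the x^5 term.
x^3 - 3·x^2 + 3·x - 1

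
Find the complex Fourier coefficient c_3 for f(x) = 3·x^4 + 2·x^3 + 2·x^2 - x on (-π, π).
Compute the real Fourier coefficients first: a_3 = 8/9 - 8·π^2/3, b_3 = -14/9 + 4·π^2/3.
Then c_3 = (a_3 − i·b_3)/2 = -4·π^2/3 + 4/9 - 2·i·π^2/3 + 7·i/9.

Final answer: -4·π^2/3 + 4/9 - 2·i·π^2/3 + 7·i/9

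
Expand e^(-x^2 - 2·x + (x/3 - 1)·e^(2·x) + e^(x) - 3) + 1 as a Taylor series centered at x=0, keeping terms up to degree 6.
331957·x^6·e^(-3)/524880 - 6611·x^5·e^(-3)/29160 - 767·x^4·e^(-3)/486 + 199·x^3·e^(-3)/162 + 31·x^2·e^(-3)/18 - 8·x·e^(-3)/3 + e^(-3) + 1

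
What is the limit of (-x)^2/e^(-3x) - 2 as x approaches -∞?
The quotient is an ∞/∞ indeterminate form as x → -∞.
Compare growth rates of the dominant terms (exponentials ≫ polynomials ≫ logarithms), or apply L'Hôpital's rule; the quotient → 0.
Adding the constant: 0 - 2 = -2. Limit = -2.

Final answer: -2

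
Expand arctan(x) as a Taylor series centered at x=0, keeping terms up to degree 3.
-x^3/3 + x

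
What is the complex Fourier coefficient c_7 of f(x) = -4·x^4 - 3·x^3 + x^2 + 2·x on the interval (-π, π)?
Compute the real Fourier coefficients first: a_7 = -388/2401 + 32·π^2/49, b_7 = 232/343 - 6·π^2/7.
Then c_7 = (a_7 − i·b_7)/2 = -194/2401 + 16·π^2/49 - 116·i/343 + 3·i·π^2/7.

Final answer: -194/2401 + 16·π^2/49 - 116·i/343 + 3·i·π^2/7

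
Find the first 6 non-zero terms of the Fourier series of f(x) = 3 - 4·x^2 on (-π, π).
16·cos(x) - 4·cos(2·x) + 16·cos(3·x)/9 - cos(4·x) + 16·cos(5·x)/25 - 4·π^2/3 + 3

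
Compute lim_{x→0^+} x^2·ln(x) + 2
The product is a 0·∞ indeterminate form at x → 0⁺.
Rewrite the product as ln(x) / x^(-2) and apply L'Hôpital, or use the standard hierarchy x^(-2) ≫ |ln x| as x → 0⁺.
The indeterminate product → 0, so the limit = 2.

Final answer: 2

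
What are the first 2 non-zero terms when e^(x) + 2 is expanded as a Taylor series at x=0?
x + 3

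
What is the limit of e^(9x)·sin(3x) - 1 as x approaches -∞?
Evaluate the dominant behaviour as x → -∞; each term tends to a finite value or vanishes.
Limit = -1.

Final answer: -1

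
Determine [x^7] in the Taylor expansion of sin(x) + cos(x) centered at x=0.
Expand to order 7: sin(x) + cos(x) = -x^7/5040 - x^6/720 + x^5/120 + x^4/24 - x^3/6 - x^2/2 + x + 1 + O(x^8).
The coefficient of x^7 is -1/5040.

Final answer: -1/5040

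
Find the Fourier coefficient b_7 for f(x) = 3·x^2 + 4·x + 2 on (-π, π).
b_7 = (1/π) ∫_{-π}^{π} f(x)·sin(7x) dx.
Evaluate the integral (use parity and integration by parts as needed): b_7 = 8/7.

Final answer: 8/7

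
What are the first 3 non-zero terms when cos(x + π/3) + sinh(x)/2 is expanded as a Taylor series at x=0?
-x^2/4 + x·(1/2 - √(3)/2) + 1/2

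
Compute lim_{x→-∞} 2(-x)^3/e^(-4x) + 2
The quotient is an ∞/∞ indeterminate form as x → -∞.
Compare growth rates of the dominant terms (exponentials ≫ polynomials ≫ logarithms), or apply L'Hôpital's rule; the quotient → 0.
Adding the constant: 0 + 2 = 2. Limit = 2.

Final answer: 2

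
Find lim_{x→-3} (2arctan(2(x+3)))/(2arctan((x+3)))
Both numerator and denominator → 0 as x → -3; this is a 0/0 indeterminate form.
Expand each to leading order near x = -3: numerator ~ 4·(x + 3), denominator ~ 2·(x + 3).
The limit of the ratio is 2.

Final answer: 2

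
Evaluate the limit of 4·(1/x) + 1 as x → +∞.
Evaluate the dominant behaviour as x → +∞; each term tends to a finite value or vanishes.
Limit = 1.

Final answer: 1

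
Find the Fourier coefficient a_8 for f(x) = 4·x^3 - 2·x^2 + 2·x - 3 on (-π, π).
a_8 = (1/π) ∫_{-π}^{π} f(x)·cos(8x) dx.
Evaluate the integral (use parity and integration by parts as needed): a_8 = -1/8.

Final answer: -1/8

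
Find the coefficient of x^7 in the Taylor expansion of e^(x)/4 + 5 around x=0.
Expand to order 7: e^(x)/4 + 5 = x^7/20160 + x^6/2880 + x^5/480 + x^4/96 + x^3/24 + x^2/8 + x/4 + 21/4 + O(x^8).
The coefficient of x^7 is 1/20160.

Final answer: 1/20160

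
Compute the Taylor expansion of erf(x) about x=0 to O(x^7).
x^5/(5·√(π)) - 2·x^3/(3·√(π)) + 2·x/√(π)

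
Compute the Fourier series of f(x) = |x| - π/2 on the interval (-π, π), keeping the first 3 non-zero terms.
-4·cos(x)/π - 4·cos(3·x)/(9·π) - 4·cos(5·x)/(25·π)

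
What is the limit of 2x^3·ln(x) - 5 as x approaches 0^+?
The product is a 0·∞ indeterminate form at x → 0⁺.
Rewrite the product as 2·ln(x) / x^(-3) and apply L'Hôpital, or use the standard hierarchy x^(-3) ≫ |ln x| as x → 0⁺.
The indeterminate product → 0, so the limit = -5.

Final answer: -5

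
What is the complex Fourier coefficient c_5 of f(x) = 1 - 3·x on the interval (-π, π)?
Compute the real Fourier coefficients first: a_5 = 0, b_5 = -6/5.
Then c_5 = (a_5 − i·b_5)/2 = 3·i/5.

Final answer: 3·i/5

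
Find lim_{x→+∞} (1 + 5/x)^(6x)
As x → +∞: write (1 + 5/x)^(6x) = ((1 + 5/x)^x)^6 → (e^5)^6 = e^30.
Limit = e^(30).

Final answer: e^(30)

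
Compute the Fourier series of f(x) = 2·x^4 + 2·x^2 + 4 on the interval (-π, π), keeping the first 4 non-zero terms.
(88 - 16·π^2)·cos(x) + (-4 + 4·π^2)·cos(2·x) + (8/27 - 16·π^2/9)·cos(3·x) + 4 + 2·π^2/3 + 2·π^4/5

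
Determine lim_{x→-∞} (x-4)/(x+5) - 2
Evaluate the dominant behaviour as x → -∞; each term tends to a finite value or vanishes.
Limit = -1.

Final answer: -1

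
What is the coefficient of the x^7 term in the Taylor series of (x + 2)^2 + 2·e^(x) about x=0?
Expand to order 7: (x + 2)^2 + 2·e^(x) = x^7/2520 + x^6/360 + x^5/60 + x^4/12 + x^3/3 + 2·x^2 + 6·x + 6 + O(x^8).
The coefficient of x^7 is 1/2520.

Final answer: 1/2520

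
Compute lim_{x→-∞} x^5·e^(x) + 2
The product is a 0·∞ indeterminate form at x → -∞.
Rewrite the product as x^5 / e^(-x) (an ∞/∞ form) and apply L'Hôpital, or use the standard hierarchy e^(|x|) ≫ |x^5| as x → -∞.
The indeterminate product → 0, so the limit = 2.

Final answer: 2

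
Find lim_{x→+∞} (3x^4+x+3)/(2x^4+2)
This is an ∞/∞ indeterminate form as x → +∞.
Divide numerator and denominator by x^4 and let the lower-order terms vanish; the leading terms give 3/2.
Limit = 3/2.

Final answer: 3/2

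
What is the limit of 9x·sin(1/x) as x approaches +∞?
As x → +∞: let u = 1/x → 0⁺; then 9·x·sin(1/x) = 9·1·sin(u)/u → 9·1·1 = 9.
Limit = 9.

Final answer: 9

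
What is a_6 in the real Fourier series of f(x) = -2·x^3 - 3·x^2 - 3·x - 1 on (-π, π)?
a_6 = (1/π) ∫_{-π}^{π} f(x)·cos(6x) dx.
Evaluate the integral (use parity and integration by parts as needed): a_6 = -1/3.

Final answer: -1/3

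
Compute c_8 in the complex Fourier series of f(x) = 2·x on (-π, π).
Compute the real Fourier coefficients first: a_8 = 0, b_8 = -1/2.
Then c_8 = (a_8 − i·b_8)/2 = i/4.

Final answer: i/4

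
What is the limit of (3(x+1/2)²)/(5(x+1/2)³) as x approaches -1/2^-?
Both numerator and denominator → 0 as x → -1/2^-; this is a 0/0 indeterminate form.
Expand each to leading order near x = -1/2: numerator ~ 3·(x + 1/2)^2, denominator ~ 5·(x + 1/2)^3.
The limit of the ratio is -∞.

Final answer: -∞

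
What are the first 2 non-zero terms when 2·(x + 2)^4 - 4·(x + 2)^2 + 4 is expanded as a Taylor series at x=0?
48·x + 20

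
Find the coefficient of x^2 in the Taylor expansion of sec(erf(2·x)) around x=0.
Expand to order 2: sec(erf(2·x)) = 8·x^2/π + 1 + O(x^3).
The coefficient of x^2 is 8/π.

Final answer: 8/π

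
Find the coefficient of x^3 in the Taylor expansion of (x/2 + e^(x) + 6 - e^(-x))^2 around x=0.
Expand to order 3: (x/2 + e^(x) + 6 - e^(-x))^2 = 4·x^3 + 25·x^2/4 + 30·x + 36 + O(x^4).
The coefficient of x^3 is 4.

Final answer: 4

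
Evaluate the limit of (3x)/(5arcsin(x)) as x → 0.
Both numerator and denominator → 0 as x → 0; this is a 0/0 indeterminate form.
Expand each to leading order near x = 0: numerator ~ 3·x, denominator ~ 5·x.
The limit of the ratio is 3/5.

Final answer: 3/5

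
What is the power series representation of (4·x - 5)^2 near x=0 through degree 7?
16·x^2 - 40·x + 25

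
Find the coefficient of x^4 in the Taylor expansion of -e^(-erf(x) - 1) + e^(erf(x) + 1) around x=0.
Expand to order 4: -e^(-erf(x) - 1) + e^(erf(x) + 1) = x^4·(-4·e/(3·π) - 2·e^(-1)/(3·π^2) + 4·e^(-1)/(3·π) + 2·e/(3·π^2)) + x^3·(-2·e/(3·√(π)) - 2·e^(-1)/(3·√(π)) + 4·e^(-1)/(3·π^(3/2)) + 4·e/(3·π^(3/2))) + x^2·(-2·e^(-1)/π + 2·e/π) + x·(2·e^(-1)/√(π) + 2·e/√(π)) - e^(-1) + e + O(x^5).
The coefficient of x^4 is -4·e/(3·π) - 2·e^(-1)/(3·π^2) + 4·e^(-1)/(3·π) + 2·e/(3·π^2).

Final answer: -4·e/(3·π) - 2·e^(-1)/(3·π^2) + 4·e^(-1)/(3·π) + 2·e/(3·π^2)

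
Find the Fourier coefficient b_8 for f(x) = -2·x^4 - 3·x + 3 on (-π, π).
b_8 = (1/π) ∫_{-π}^{π} f(x)·sin(8x) dx.
Evaluate the integral (use parity and integration by parts as needed): b_8 = 3/4.

Final answer: 3/4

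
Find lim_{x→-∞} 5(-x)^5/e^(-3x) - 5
The quotient is an ∞/∞ indeterminate form as x → -∞.
Compare growth rates of the dominant terms (exponentials ≫ polynomials ≫ logarithms), or apply L'Hôpital's rule; the quotient → 0.
Adding the constant: 0 - 5 = -5. Limit = -5.

Final answer: -5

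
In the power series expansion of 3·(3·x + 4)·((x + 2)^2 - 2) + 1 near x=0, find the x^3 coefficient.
Expand to order 3: 3·(3·x + 4)·((x + 2)^2 - 2) + 1 = 9·x^3 + 48·x^2 + 66·x + 25 + O(x^4).
The coefficient of x^3 is 9.

Final answer: 9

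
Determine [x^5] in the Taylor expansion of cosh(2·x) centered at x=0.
Expand to order 5: cosh(2·x) = 2·x^4/3 + 2·x^2 + 1 + O(x^6).
The coefficient of x^5 is 0.

Final answer: 0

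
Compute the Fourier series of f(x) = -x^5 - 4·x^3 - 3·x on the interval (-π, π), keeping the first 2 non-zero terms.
(-198 - 2·π^4 + 32·π^2)·sin(x) + (-π^2 + 9/2 + π^4)·sin(2·x)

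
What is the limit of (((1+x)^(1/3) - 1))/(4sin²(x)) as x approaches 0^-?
Both numerator and denominator → 0 as x → 0^-; this is a 0/0 indeterminate form.
Expand each to leading order near x = 0: numerator ~ x/3, denominator ~ 4·x^2.
The limit of the ratio is -∞.

Final answer: -∞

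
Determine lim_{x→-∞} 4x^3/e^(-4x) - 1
The quotient is an ∞/∞ indeterminate form as x → -∞.
Compare growth rates of the dominant terms (exponentials ≫ polynomials ≫ logarithms), or apply L'Hôpital's rule; the quotient → 0.
Adding the constant: 0 - 1 = -1. Limit = -1.

Final answer: -1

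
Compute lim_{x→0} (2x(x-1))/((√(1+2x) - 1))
Both numerator and denominator → 0 as x → 0; this is a 0/0 indeterminate form.
Expand each to leading order near x = 0: numerator ~ -2·x, denominator ~ x.
The limit of the ratio is -2.

Final answer: -2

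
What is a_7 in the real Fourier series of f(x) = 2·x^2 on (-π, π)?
a_7 = (1/π) ∫_{-π}^{π} f(x)·cos(7x) dx.
Evaluate the integral (use parity and integration by parts as needed): a_7 = -8/49.

Final answer: -8/49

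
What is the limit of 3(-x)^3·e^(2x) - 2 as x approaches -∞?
The product is a 0·∞ indeterminate form at x → -∞.
Rewrite the product as 3(-x)^3 / e^(-2x) (an ∞/∞ form) and apply L'Hôpital, or use the standard hierarchy e^(2|x|) ≫ |(-x)^3| as x → -∞.
The indeterminate product → 0, so the limit = -2.

Final answer: -2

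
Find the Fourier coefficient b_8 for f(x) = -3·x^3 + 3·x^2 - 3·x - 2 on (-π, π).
b_8 = (1/π) ∫_{-π}^{π} f(x)·sin(8x) dx.
Evaluate the integral (use parity and integration by parts as needed): b_8 = 87/128 + 3·π^2/4.

Final answer: 87/128 + 3·π^2/4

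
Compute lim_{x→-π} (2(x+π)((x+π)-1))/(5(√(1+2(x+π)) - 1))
Both numerator and denominator → 0 as x → -π; this is a 0/0 indeterminate form.
Expand each to leading order near x = -π: numerator ~ -2·(x + π), denominator ~ 5·(x + π).
The limit of the ratio is -2/5.

Final answer: -2/5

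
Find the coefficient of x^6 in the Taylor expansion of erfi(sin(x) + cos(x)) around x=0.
Expand to order 6: erfi(sin(x) + cos(x)) = 11·e·x^6/(120·√(π)) - 21·e·x^5/(20·√(π)) - 17·e·x^4/(12·√(π)) - e·x^3/(3·√(π)) + e·x^2/√(π) + 2·e·x/√(π) + erfi(1) + O(x^7).
The coefficient of x^6 is 11·e/(120·√(π)).

Final answer: 11·e/(120·√(π))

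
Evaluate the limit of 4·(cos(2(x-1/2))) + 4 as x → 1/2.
Direct substitution at x = 1/2 gives 8.

Final answer: 8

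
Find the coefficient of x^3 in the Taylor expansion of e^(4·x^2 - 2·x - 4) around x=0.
Expand to order 3: e^(4·x^2 - 2·x - 4) = -28·x^3·e^(-4)/3 + 6·x^2·e^(-4) - 2·x·e^(-4) + e^(-4) + O(x^4).
The coefficient of x^3 is -28·e^(-4)/3.

Final answer: -28·e^(-4)/3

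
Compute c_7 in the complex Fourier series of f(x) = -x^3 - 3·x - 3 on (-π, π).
Compute the real Fourier coefficients first: a_7 = 0, b_7 = -2·π^2/7 - 282/343.
Then c_7 = (a_7 − i·b_7)/2 = 141·i/343 + i·π^2/7.

Final answer: 141·i/343 + i·π^2/7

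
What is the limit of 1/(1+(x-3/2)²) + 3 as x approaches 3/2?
Direct substitution at x = 3/2 gives 4.

Final answer: 4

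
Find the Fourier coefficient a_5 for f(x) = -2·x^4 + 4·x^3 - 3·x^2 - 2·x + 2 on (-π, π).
a_5 = (1/π) ∫_{-π}^{π} f(x)·cos(5x) dx.
Evaluate the integral (use parity and integration by parts as needed): a_5 = 204/625 + 16·π^2/25.

Final answer: 204/625 + 16·π^2/25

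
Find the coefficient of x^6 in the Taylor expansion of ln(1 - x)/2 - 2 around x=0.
Expand to order 6: ln(1 - x)/2 - 2 = -x^6/12 - x^5/10 - x^4/8 - x^3/6 - x^2/4 - x/2 - 2 + O(x^7).
The coefficient of x^6 is -1/12.

Final answer: -1/12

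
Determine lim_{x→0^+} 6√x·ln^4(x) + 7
The product is a 0·∞ indeterminate form at x → 0⁺.
Rewrite the product as 6·ln^4(x) / x^(-1/2) and apply L'Hôpital, or use the standard hierarchy x^(-1/2) ≫ |ln x|^4 as x → 0⁺.
The indeterminate product → 0, so the limit = 7.

Final answer: 7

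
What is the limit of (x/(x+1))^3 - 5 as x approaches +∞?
As x → +∞: x/(x+1) = 1/(1 + 1/x) → 1, and the 3rd power of a limit-1 base also → 1; with the additive constant, 1 - 5 = -4.
Limit = -4.

Final answer: -4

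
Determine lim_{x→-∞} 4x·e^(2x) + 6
The product is a 0·∞ indeterminate form at x → -∞.
Rewrite the product as 4x / e^(-2x) (an ∞/∞ form) and apply L'Hôpital, or use the standard hierarchy e^(2|x|) ≫ |x| as x → -∞.
The indeterminate product → 0, so the limit = 6.

Final answer: 6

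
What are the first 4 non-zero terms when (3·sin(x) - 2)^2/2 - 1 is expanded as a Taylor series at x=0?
x^3 + 9·x^2/2 - 6·x + 1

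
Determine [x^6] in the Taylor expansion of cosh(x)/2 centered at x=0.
Expand to order 6: cosh(x)/2 = x^6/1440 + x^4/48 + x^2/4 + 1/2 + O(x^7).
The coefficient of x^6 is 1/1440.

Final answer: 1/1440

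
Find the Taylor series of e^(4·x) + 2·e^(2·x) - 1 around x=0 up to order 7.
208·x^7/63 + 88·x^6/15 + 136·x^5/15 + 12·x^4 + 40·x^3/3 + 12·x^2 + 8·x + 2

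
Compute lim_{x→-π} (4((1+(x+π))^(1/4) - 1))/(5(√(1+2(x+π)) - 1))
Both numerator and denominator → 0 as x → -π; this is a 0/0 indeterminate form.
Expand each to leading order near x = -π: numerator ~ (x + π), denominator ~ 5·(x + π).
The limit of the ratio is 1/5.

Final answer: 1/5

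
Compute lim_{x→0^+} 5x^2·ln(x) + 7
The product is a 0·∞ indeterminate form at x → 0⁺.
Rewrite the product as 5·ln(x) / x^(-2) and apply L'Hôpital, or use the standard hierarchy x^(-2) ≫ |ln x| as x → 0⁺.
The indeterminate product → 0, so the limit = 7.

Final answer: 7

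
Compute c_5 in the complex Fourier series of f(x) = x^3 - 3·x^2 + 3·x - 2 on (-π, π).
Compute the real Fourier coefficients first: a_5 = 12/25, b_5 = 138/125 + 2·π^2/5.
Then c_5 = (a_5 − i·b_5)/2 = 6/25 - i·π^2/5 - 69·i/125.

Final answer: 6/25 - i·π^2/5 - 69·i/125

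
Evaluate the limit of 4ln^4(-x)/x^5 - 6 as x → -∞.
The quotient is an ∞/∞ indeterminate form as x → -∞.
Compare growth rates of the dominant terms (exponentials ≫ polynomials ≫ logarithms), or apply L'Hôpital's rule; the quotient → 0.
Adding the constant: 0 - 6 = -6. Limit = -6.

Final answer: -6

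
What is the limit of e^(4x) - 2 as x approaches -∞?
Evaluate the dominant behaviour as x → -∞; each term tends to a finite value or vanishes.
Limit = -2.

Final answer: -2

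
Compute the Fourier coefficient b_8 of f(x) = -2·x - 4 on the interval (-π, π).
b_8 = (1/π) ∫_{-π}^{π} f(x)·sin(8x) dx.
Evaluate the integral (use parity and integration by parts as needed): b_8 = 1/2.

Final answer: 1/2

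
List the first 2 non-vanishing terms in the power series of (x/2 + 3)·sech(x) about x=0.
x/2 + 3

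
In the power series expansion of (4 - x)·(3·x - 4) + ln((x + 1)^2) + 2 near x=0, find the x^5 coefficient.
Expand to order 5: (4 - x)·(3·x - 4) + ln((x + 1)^2) + 2 = 2·x^5/5 - x^4/2 + 2·x^3/3 - 4·x^2 + 18·x - 14 + O(x^6).
The coefficient of x^5 is 2/5.

Final answer: 2/5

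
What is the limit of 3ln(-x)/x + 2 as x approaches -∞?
The quotient is an ∞/∞ indeterminate form as x → -∞.
Compare growth rates of the dominant terms (exponentials ≫ polynomials ≫ logarithms), or apply L'Hôpital's rule; the quotient → 0.
Adding the constant: 0 + 2 = 2. Limit = 2.

Final answer: 2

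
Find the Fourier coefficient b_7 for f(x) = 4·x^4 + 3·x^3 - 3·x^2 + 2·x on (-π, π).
b_7 = (1/π) ∫_{-π}^{π} f(x)·sin(7x) dx.
Evaluate the integral (use parity and integration by parts as needed): b_7 = 160/343 + 6·π^2/7.

Final answer: 160/343 + 6·π^2/7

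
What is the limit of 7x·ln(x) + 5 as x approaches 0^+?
The product is a 0·∞ indeterminate form at x → 0⁺.
Rewrite the product as 7·ln(x) / x^(-1) and apply L'Hôpital, or use the standard hierarchy x^(-1) ≫ |ln x| as x → 0⁺.
The indeterminate product → 0, so the limit = 5.

Final answer: 5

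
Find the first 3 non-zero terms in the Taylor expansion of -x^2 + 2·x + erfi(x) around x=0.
2·x^3/(3·√(π)) - x^2 + x·(2/√(π) + 2)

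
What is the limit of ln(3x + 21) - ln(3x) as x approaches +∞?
This is an ∞ − ∞ indeterminate form.
Combine the logarithms: ln(3x+21) − ln(3x) = ln((3x+21)/(3x)) = ln(1 + 21/(3x)) → ln(1) = 0.
Limit = 0.

Final answer: 0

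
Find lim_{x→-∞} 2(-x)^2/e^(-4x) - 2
The quotient is an ∞/∞ indeterminate form as x → -∞.
Compare growth rates of the dominant terms (exponentials ≫ polynomials ≫ logarithms), or apply L'Hôpital's rule; the quotient → 0.
Adding the constant: 0 - 2 = -2. Limit = -2.

Final answer: -2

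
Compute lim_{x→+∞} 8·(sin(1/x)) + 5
Evaluate the dominant behaviour as x → +∞; each term tends to a finite value or vanishes.
Limit = 5.

Final answer: 5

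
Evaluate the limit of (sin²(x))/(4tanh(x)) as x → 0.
Both numerator and denominator → 0 as x → 0; this is a 0/0 indeterminate form.
Expand each to leading order near x = 0: numerator ~ x^2, denominator ~ 4·x.
The limit of the ratio is 0.

Final answer: 0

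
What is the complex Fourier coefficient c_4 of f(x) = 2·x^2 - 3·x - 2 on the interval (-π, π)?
Compute the real Fourier coefficients first: a_4 = 1/2, b_4 = 3/2.
Then c_4 = (a_4 − i·b_4)/2 = 1/4 - 3·i/4.

Final answer: 1/4 - 3·i/4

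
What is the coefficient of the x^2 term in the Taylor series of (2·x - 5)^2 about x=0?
Expand to order 2: (2·x - 5)^2 = 4·x^2 - 20·x + 25 + O(x^3).
The coefficient of x^2 is 4.

Final answer: 4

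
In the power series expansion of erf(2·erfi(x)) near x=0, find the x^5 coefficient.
Expand to order 5: erf(2·erfi(x)) = x^5·(-128/(3·π^2) + 4/(5·π) + 1024/(5·π^3)) + x^3·(-128/(3·π^2) + 8/(3·π)) + 8·x/π + O(x^6).
The coefficient of x^5 is -128/(3·π^2) + 4/(5·π) + 1024/(5·π^3).

Final answer: -128/(3·π^2) + 4/(5·π) + 1024/(5·π^3)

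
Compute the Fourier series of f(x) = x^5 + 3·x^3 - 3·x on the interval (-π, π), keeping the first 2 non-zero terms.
(-34·π^2 + 2·π^4 + 198)·sin(x) + (-π^4 + 2·π^2)·sin(2·x)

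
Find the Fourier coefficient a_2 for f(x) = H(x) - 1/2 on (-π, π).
a_2 = (1/π) ∫_{-π}^{π} f(x)·cos(2x) dx.
Evaluate the integral (use parity and integration by parts as needed): a_2 = 0.

Final answer: 0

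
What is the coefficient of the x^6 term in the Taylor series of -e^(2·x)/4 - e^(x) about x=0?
Expand to order 6: -e^(2·x)/4 - e^(x) = -17·x^6/720 - 3·x^5/40 - 5·x^4/24 - x^3/2 - x^2 - 3·x/2 - 5/4 + O(x^7).
The coefficient of x^6 is -17/720.

Final answer: -17/720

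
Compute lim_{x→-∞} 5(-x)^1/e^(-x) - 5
The quotient is an ∞/∞ indeterminate form as x → -∞.
Compare growth rates of the dominant terms (exponentials ≫ polynomials ≫ logarithms), or apply L'Hôpital's rule; the quotient → 0.
Adding the constant: 0 - 5 = -5. Limit = -5.

Final answer: -5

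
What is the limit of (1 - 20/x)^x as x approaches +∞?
As x → +∞: this is the defining limit (1 - 20/x)^x → e^(-20).
Limit = e^(-20).

Final answer: e^(-20)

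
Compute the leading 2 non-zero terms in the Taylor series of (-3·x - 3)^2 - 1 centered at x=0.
18·x + 8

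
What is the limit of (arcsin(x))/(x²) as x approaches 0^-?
Both numerator and denominator → 0 as x → 0^-; this is a 0/0 indeterminate form.
Expand each to leading order near x = 0: numerator ~ x, denominator ~ x^2.
The limit of the ratio is -∞.

Final answer: -∞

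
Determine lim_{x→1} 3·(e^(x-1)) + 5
Direct substitution at x = 1 gives 8.

Final answer: 8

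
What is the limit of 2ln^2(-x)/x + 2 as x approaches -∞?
The quotient is an ∞/∞ indeterminate form as x → -∞.
Compare growth rates of the dominant terms (exponentials ≫ polynomials ≫ logarithms), or apply L'Hôpital's rule; the quotient → 0.
Adding the constant: 0 + 2 = 2. Limit = 2.

Final answer: 2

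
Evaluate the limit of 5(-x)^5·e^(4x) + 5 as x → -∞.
The product is a 0·∞ indeterminate form at x → -∞.
Rewrite the product as 5(-x)^5 / e^(-4x) (an ∞/∞ form) and apply L'Hôpital, or use the standard hierarchy e^(4|x|) ≫ |(-x)^5| as x → -∞.
The indeterminate product → 0, so the limit = 5.

Final answer: 5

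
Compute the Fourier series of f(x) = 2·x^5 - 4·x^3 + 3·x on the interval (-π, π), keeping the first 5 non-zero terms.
(-88·π^2 + 4·π^4 + 534)·sin(x) + (-2·π^4 - 24 + 14·π^2)·sin(2·x) + (-152·π^2/27 + 466/81 + 4·π^4/3)·sin(3·x) + (-π^4 - 87/32 + 13·π^2/4)·sin(4·x) + (-56·π^2/25 + 1086/625 + 4·π^4/5)·sin(5·x)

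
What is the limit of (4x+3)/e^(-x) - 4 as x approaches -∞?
The quotient is an ∞/∞ indeterminate form as x → -∞.
Compare growth rates of the dominant terms (exponentials ≫ polynomials ≫ logarithms), or apply L'Hôpital's rule; the quotient → 0.
Adding the constant: 0 - 4 = -4. Limit = -4.

Final answer: -4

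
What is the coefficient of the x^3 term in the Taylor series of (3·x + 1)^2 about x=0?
Expand to order 3: (3·x + 1)^2 = 9·x^2 + 6·x + 1 + O(x^4).
The coefficient of x^3 is 0.

Final answer: 0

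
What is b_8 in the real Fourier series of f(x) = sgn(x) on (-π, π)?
b_8 = (1/π) ∫_{-π}^{π} f(x)·sin(8x) dx.
Evaluate the integral (use parity and integration by parts as needed): b_8 = 0.

Final answer: 0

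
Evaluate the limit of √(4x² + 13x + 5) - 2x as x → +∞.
As x → +∞: multiply by the conjugate to get (13x+5)/(√(4x²+13x+5)+2x); the denominator ~ 4x, so the limit is 13/4.
Limit = 13/4.

Final answer: 13/4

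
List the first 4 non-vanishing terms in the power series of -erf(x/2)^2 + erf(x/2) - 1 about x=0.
-x^3/(12·√(π)) - x^2/π + x/√(π) - 1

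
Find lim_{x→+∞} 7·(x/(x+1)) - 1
Evaluate the dominant behaviour as x → +∞; each term tends to a finite value or vanishes.
Limit = 6.

Final answer: 6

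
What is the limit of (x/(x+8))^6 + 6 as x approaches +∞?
As x → +∞: x/(x+8) = 1/(1 + 8/x) → 1, and the 6th power of a limit-1 base also → 1; with the additive constant, 1 + 6 = 7.
Limit = 7.

Final answer: 7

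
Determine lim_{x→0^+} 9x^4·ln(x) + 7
The product is a 0·∞ indeterminate form at x → 0⁺.
Rewrite the product as 9·ln(x) / x^(-4) and apply L'Hôpital, or use the standard hierarchy x^(-4) ≫ |ln x| as x → 0⁺.
The indeterminate product → 0, so the limit = 7.

Final answer: 7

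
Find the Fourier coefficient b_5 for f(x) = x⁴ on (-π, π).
b_5 = (1/π) ∫_{-π}^{π} f(x)·sin(5x) dx.
Evaluate the integral (use parity and integration by parts as needed): b_5 = 0.

Final answer: 0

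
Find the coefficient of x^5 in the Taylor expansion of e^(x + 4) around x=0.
Expand to order 5: e^(x + 4) = x^5·e^(4)/120 + x^4·e^(4)/24 + x^3·e^(4)/6 + x^2·e^(4)/2 + x·e^(4) + e^(4) + O(x^6).
The coefficient of x^5 is e^(4)/120.

Final answer: e^(4)/120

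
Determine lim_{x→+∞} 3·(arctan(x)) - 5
Evaluate the dominant behaviour as x → +∞; each term tends to a finite value or vanishes.
Limit = -5 + 3·π/2.

Final answer: -5 + 3·π/2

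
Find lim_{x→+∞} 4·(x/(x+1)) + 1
Evaluate the dominant behaviour as x → +∞; each term tends to a finite value or vanishes.
Limit = 5.

Final answer: 5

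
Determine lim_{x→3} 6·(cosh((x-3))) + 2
Direct substitution at x = 3 gives 8.

Final answer: 8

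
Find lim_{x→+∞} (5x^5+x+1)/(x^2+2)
This is an ∞/∞ indeterminate form as x → +∞.
Divide numerator and denominator by x^5 and let the lower-order terms vanish; the numerator's degree 5 exceeds the denominator's degree 2, so the quotient diverges.
Limit = ∞.

Final answer: ∞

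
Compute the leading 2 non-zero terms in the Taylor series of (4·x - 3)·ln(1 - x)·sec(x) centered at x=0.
-5·x^2/2 + 3·x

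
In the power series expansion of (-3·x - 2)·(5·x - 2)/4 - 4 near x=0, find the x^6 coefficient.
Expand to order 6: (-3·x - 2)·(5·x - 2)/4 - 4 = -15·x^2/4 - x - 3 + O(x^7).
The coefficient of x^6 is 0.

Final answer: 0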